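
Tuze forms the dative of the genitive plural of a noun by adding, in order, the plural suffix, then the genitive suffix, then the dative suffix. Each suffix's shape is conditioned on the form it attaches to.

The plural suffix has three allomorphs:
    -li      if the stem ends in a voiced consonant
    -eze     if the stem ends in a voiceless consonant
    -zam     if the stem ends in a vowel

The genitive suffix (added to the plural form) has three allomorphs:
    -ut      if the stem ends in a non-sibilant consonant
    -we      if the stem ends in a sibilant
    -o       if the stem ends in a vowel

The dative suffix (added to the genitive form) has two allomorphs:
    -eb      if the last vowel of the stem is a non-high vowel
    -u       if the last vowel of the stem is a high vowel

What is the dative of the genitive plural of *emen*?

emenlioeb

*emen* — final sound /n/ (a voiced consonant) → -li → *emenli*.
The plural form *emenli* — final sound /i/ (a vowel) → -o → *emenlio*.
The last vowel of the genitive form *emenlio* is /o/, which is a non-high vowel, so the dative suffix is -eb, giving *emenlioeb*.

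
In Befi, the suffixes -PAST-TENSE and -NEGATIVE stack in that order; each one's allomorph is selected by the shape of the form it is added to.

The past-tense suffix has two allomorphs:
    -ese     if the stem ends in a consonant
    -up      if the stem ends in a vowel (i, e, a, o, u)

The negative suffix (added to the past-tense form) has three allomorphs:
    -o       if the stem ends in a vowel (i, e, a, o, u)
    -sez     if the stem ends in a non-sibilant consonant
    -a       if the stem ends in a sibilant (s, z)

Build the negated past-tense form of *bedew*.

*bedew* — final sound /w/ (a consonant) → -ese → *bedewese*.
The past-tense form *bedewese* — final sound /e/ (a vowel) → -o → *bedeweseo*.

bedeweseo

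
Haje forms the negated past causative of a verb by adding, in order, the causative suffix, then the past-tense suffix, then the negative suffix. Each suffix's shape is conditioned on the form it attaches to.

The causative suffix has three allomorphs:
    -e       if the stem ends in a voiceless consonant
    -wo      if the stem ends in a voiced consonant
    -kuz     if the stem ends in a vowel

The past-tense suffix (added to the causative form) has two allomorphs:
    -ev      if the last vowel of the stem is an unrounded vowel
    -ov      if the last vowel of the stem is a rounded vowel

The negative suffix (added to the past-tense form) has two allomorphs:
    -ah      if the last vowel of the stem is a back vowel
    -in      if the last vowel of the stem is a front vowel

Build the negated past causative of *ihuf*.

Since the final sound of *ihuf* is /f/ (a voiceless consonant), it takes -e, giving *ihufe*.
The causative form *ihufe*: last vowel = /e/, an unrounded vowel → -ev → *ihufeev*.
The last vowel of the past-tense form *ihufeev* is /e/, which is a front vowel, so the negative suffix is -in, giving *ihufeevin*.

ihufeevin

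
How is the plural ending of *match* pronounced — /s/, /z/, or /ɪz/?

The stem *match* ends in a sibilant (/s, z, ʃ, ʒ, tʃ, dʒ/).
The plural suffix surfaces as /ɪz/ after sibilants, /s/ after other voiceless consonants, and /z/ after other voiced sounds.
So the plural -s on *match* is pronounced /ɪz/.

/ɪz/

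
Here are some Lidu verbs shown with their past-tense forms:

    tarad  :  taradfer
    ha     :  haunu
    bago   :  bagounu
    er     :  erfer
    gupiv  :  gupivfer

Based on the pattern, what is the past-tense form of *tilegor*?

tilegorfer

The suffix is conditioned by the final sound: -fer when the stem ends in a consonant (*tarad*, *er*, *gupiv*); -unu when the stem ends in a vowel (*ha*, *bago*).
Since the final sound of *tilegor* is /r/ (a consonant), it takes -fer, giving *tilegorfer*.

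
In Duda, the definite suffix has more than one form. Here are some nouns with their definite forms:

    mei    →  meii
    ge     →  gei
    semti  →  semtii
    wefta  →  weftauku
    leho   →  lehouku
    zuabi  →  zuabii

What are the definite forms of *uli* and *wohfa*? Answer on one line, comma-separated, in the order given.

The pattern is front/back vowel harmony: -i when the last vowel of the stem is a front vowel (*mei*, *ge*, *semti*, *zuabi*); -uku when the last vowel of the stem is a back vowel (*wefta*, *leho*).
*uli*: last vowel = /i/, a front vowel → -i → *ulii*.
*wohfa* — last vowel /a/ (a back vowel) → -uku → *wohfauku*.

ulii, wohfauku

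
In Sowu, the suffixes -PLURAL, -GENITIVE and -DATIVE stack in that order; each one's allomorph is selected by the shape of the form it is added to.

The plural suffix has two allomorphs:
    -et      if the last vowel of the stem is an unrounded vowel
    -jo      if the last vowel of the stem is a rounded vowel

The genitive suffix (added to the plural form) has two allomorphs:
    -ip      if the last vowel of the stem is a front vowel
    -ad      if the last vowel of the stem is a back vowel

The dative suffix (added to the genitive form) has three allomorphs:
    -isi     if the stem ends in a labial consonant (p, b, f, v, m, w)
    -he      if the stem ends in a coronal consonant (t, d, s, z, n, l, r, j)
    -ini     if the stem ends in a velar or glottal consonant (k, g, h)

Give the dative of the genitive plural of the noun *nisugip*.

*nisugip*: last vowel = /i/, an unrounded vowel → -et → *nisugipet*.
The plural form *nisugipet*: last vowel = /e/, a front vowel → -ip → *nisugipetip*.
The genitive form *nisugipetip* — final consonant /p/ (labial) → -isi → *nisugipetipisi*.

nisugipetipisi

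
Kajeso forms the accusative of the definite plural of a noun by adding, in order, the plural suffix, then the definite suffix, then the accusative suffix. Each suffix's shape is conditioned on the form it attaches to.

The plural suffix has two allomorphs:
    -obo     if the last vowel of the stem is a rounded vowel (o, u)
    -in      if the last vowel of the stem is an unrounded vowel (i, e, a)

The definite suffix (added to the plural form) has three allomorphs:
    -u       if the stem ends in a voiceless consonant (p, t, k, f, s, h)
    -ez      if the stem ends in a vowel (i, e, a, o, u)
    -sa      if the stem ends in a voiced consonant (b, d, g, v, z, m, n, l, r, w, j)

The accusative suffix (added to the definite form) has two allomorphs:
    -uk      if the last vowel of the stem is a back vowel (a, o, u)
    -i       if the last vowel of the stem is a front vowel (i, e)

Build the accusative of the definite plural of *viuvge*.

viuvgeinsauk

*viuvge* — last vowel /e/ (an unrounded vowel) → -in → *viuvgein*.
Since the final sound of the plural form *viuvgein* is /n/ (a voiced consonant), it takes -sa, giving *viuvgeinsa*.
Since the last vowel of the definite form *viuvgeinsa* is /a/ (a back vowel), it takes -uk, giving *viuvgeinsauk*.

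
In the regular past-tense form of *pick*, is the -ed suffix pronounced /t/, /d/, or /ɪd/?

/t/

The stem *pick* ends in a voiceless consonant other than /t/.
The -ed suffix is realized as /ɪd/ after /t, d/; as /t/ after other voiceless consonants; and as /d/ after other voiced sounds.
So -ed on *pick* is pronounced /t/.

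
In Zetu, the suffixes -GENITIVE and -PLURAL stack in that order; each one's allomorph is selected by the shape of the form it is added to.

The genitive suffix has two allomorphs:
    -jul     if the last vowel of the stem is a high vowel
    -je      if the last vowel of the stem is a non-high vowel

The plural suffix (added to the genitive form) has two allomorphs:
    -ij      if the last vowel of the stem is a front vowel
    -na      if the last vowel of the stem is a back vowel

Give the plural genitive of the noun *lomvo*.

lomvojeij

Since the last vowel of *lomvo* is /o/ (a non-high vowel), it takes -je, giving *lomvoje*.
The genitive form *lomvoje* — last vowel /e/ (a front vowel) → -ij → *lomvojeij*.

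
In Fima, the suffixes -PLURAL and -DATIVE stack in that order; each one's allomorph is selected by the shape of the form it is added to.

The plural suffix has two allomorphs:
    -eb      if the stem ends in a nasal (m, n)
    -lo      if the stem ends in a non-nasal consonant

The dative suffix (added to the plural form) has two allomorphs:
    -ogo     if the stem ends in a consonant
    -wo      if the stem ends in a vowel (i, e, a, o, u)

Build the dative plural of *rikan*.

rikanebogo

*rikan* — final consonant /n/ (a nasal) → -eb → *rikaneb*.
Since the final sound of the plural form *rikaneb* is /b/ (a consonant), it takes -ogo, giving *rikanebogo*.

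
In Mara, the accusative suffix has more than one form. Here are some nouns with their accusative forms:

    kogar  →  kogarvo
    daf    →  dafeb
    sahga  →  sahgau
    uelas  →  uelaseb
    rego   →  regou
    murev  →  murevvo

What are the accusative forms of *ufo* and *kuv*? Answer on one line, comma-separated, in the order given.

ufou, kuvvo

The suffix is conditioned by the final sound: -eb when the stem ends in a voiceless consonant (*daf*, *uelas*); -vo when the stem ends in a voiced consonant (*kogar*, *murev*); -u when the stem ends in a vowel (*sahga*, *rego*).
The final sound of *ufo* is /o/, which is a vowel, so the suffix is -u, giving *ufou*.
*kuv*: final sound = /v/, a voiced consonant → -vo → *kuvvo*.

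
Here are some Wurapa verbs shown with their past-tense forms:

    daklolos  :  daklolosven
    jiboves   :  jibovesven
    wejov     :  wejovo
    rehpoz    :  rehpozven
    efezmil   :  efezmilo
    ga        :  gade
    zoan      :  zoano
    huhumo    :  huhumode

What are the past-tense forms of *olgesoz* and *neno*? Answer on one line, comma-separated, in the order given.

The pattern is sibilance of the final sound: -ven when the stem ends in a sibilant (*daklolos*, *jiboves*, *rehpoz*); -o when the stem ends in a non-sibilant consonant (*wejov*, *efezmil*, *zoan*); -de when the stem ends in a vowel (*ga*, *huhumo*).
The final sound of *olgesoz* is /z/, which is a sibilant, so the suffix is -ven, giving *olgesozven*.
The final sound of *neno* is /o/, which is a vowel, so the suffix is -de, giving *nenode*.

olgesozven, nenode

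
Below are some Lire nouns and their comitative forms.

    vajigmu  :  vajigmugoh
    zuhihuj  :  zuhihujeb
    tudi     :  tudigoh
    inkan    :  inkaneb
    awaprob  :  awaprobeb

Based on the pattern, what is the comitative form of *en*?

Looking at the final sound of each stem: -eb when the stem ends in a consonant (*zuhihuj*, *inkan*, *awaprob*); -goh when the stem ends in a vowel (*vajigmu*, *tudi*).
*en* — final sound /n/ (a consonant) → -eb → *eneb*.

eneb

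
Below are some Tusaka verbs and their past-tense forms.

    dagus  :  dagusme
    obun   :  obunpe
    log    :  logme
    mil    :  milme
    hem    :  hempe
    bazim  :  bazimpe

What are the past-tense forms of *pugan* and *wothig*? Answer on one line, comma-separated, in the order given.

puganpe, wothigme

Looking at the final consonant of each stem: -pe when the stem ends in a nasal (*obun*, *hem*, *bazim*); -me when the stem ends in a non-nasal consonant (*dagus*, *log*, *mil*).
*pugan* — final consonant /n/ (a nasal) → -pe → *puganpe*.
*wothig* — final consonant /g/ (non-nasal) → -me → *wothigme*.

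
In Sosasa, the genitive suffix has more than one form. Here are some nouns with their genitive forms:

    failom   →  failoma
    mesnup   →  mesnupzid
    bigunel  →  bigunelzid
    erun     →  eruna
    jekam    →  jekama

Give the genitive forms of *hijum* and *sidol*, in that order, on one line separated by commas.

hijuma, sidolzid

Looking at the final consonant of each stem: -a when the stem ends in a nasal (*failom*, *erun*, *jekam*); -zid when the stem ends in a non-nasal consonant (*mesnup*, *bigunel*).
*hijum* — final consonant /m/ (a nasal) → -a → *hijuma*.
Since the final consonant of *sidol* is /l/ (non-nasal), it takes -zid, giving *sidolzid*.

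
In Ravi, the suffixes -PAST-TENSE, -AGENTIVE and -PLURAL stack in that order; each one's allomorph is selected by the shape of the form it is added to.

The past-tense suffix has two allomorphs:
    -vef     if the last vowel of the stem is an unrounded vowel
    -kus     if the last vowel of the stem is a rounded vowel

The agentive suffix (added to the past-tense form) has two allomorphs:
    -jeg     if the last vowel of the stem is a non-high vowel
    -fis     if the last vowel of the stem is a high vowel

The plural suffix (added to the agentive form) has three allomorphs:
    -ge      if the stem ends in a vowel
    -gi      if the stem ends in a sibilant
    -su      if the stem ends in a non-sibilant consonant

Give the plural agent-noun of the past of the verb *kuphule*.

kuphulevefjegsu

Since the last vowel of *kuphule* is /e/ (an unrounded vowel), it takes -vef, giving *kuphulevef*.
The past-tense form *kuphulevef*: last vowel = /e/, a non-high vowel → -jeg → *kuphulevefjeg*.
The agentive form *kuphulevefjeg*: final sound = /g/, a non-sibilant consonant → -su → *kuphulevefjegsu*.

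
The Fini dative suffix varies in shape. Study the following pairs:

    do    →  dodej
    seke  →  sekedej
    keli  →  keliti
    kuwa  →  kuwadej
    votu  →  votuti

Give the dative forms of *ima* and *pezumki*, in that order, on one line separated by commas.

The pattern is height harmony: -ti when the last vowel of the stem is a high vowel (*keli*, *votu*); -dej when the last vowel of the stem is a non-high vowel (*do*, *seke*, *kuwa*).
Since the last vowel of *ima* is /a/ (a non-high vowel), it takes -dej, giving *imadej*.
*pezumki*: last vowel = /i/, a high vowel → -ti → *pezumkiti*.

imadej, pezumkiti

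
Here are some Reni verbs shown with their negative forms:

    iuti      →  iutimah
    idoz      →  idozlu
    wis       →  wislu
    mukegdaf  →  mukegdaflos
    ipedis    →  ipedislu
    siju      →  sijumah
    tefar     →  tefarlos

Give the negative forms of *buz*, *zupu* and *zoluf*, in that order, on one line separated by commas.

buzlu, zupumah, zoluflos

The alternation tracks the final sound of the stem — -lu when the stem ends in a sibilant (*idoz*, *wis*, *ipedis*); -los when the stem ends in a non-sibilant consonant (*mukegdaf*, *tefar*); -mah when the stem ends in a vowel (*iuti*, *siju*).
Since the final sound of *buz* is /z/ (a sibilant), it takes -lu, giving *buzlu*.
*zupu*: final sound = /u/, a vowel → -mah → *zupumah*.
*zoluf*: final sound = /f/, a non-sibilant consonant → -los → *zoluflos*.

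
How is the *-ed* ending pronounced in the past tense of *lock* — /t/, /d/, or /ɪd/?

The stem *lock* ends in a voiceless consonant other than /t/.
The -ed suffix is realized as /ɪd/ after /t, d/; as /t/ after other voiceless consonants; and as /d/ after other voiced sounds.
So -ed on *lock* is pronounced /t/.

/t/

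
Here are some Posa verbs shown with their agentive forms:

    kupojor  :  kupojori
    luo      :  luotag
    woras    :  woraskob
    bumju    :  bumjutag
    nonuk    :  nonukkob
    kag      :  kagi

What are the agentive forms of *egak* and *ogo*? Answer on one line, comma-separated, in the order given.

egakkob, ogotag

The alternation tracks the final sound of the stem — -kob when the stem ends in a voiceless consonant (*woras*, *nonuk*); -i when the stem ends in a voiced consonant (*kupojor*, *kag*); -tag when the stem ends in a vowel (*luo*, *bumju*).
*egak*: final sound = /k/, a voiceless consonant → -kob → *egakkob*.
Since the final sound of *ogo* is /o/ (a vowel), it takes -tag, giving *ogotag*.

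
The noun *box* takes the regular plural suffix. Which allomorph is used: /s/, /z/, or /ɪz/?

/ɪz/

The stem *box* ends in a sibilant (/s, z, ʃ, ʒ, tʃ, dʒ/).
The plural suffix surfaces as /ɪz/ after sibilants, /s/ after other voiceless consonants, and /z/ after other voiced sounds.
So the plural -s on *box* is pronounced /ɪz/.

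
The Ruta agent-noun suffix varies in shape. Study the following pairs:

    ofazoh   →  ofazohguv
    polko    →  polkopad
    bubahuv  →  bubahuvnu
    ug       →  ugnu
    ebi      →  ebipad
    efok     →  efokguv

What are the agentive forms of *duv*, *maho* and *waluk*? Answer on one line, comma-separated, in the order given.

duvnu, mahopad, walukguv

The suffix is conditioned by the final sound: -guv when the stem ends in a voiceless consonant (*ofazoh*, *efok*); -nu when the stem ends in a voiced consonant (*bubahuv*, *ug*); -pad when the stem ends in a vowel (*polko*, *ebi*).
*duv* — final sound /v/ (a voiced consonant) → -nu → *duvnu*.
Since the final sound of *maho* is /o/ (a vowel), it takes -pad, giving *mahopad*.
*waluk*: final sound = /k/, a voiceless consonant → -guv → *walukguv*.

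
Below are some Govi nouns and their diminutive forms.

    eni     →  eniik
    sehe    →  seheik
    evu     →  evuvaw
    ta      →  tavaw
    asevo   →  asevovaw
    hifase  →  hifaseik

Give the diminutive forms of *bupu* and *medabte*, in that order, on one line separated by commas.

bupuvaw, medabteik

Looking at the last vowel of each stem: -ik when the last vowel of the stem is a front vowel (*eni*, *sehe*, *hifase*); -vaw when the last vowel of the stem is a back vowel (*evu*, *ta*, *asevo*).
*bupu*: last vowel = /u/, a back vowel → -vaw → *bupuvaw*.
Since the last vowel of *medabte* is /e/ (a front vowel), it takes -ik, giving *medabteik*.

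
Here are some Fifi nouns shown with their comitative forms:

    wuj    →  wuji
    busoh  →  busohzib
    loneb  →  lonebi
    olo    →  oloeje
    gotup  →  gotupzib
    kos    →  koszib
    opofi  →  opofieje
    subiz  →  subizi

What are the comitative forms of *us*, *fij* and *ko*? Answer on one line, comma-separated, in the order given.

uszib, fiji, koeje

The pattern is voicing of the final sound: -zib when the stem ends in a voiceless consonant (*busoh*, *gotup*, *kos*); -i when the stem ends in a voiced consonant (*wuj*, *loneb*, *subiz*); -eje when the stem ends in a vowel (*olo*, *opofi*).
*us* — final sound /s/ (a voiceless consonant) → -zib → *uszib*.
*fij*: final sound = /j/, a voiced consonant → -i → *fiji*.
The final sound of *ko* is /o/, which is a vowel, so the suffix is -eje, giving *koeje*.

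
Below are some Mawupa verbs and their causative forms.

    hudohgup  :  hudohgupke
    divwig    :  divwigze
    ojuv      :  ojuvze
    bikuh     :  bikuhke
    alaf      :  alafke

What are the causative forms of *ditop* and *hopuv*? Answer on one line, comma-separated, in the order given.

ditopke, hopuvze

The alternation tracks the final consonant of the stem — -ke when the stem ends in a voiceless consonant (*hudohgup*, *bikuh*, *alaf*); -ze when the stem ends in a voiced consonant (*divwig*, *ojuv*).
*ditop*: final consonant = /p/, voiceless → -ke → *ditopke*.
*hopuv* — final consonant /v/ (voiced) → -ze → *hopuvze*.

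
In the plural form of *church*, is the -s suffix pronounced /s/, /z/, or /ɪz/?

/ɪz/

The stem *church* ends in a sibilant (/s, z, ʃ, ʒ, tʃ, dʒ/).
The plural suffix surfaces as /ɪz/ after sibilants, /s/ after other voiceless consonants, and /z/ after other voiced sounds.
So the plural -s on *church* is pronounced /ɪz/.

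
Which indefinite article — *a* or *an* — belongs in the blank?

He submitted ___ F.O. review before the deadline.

an

The indefinite article is chosen by the initial *sound* of the following word, not its spelling.
The initialism *F.O.* is read letter by letter; the first letter, F, is pronounced /ɛf/, which begins with a vowel sound.
So the article is *an*: He submitted an F.O. review before the deadline.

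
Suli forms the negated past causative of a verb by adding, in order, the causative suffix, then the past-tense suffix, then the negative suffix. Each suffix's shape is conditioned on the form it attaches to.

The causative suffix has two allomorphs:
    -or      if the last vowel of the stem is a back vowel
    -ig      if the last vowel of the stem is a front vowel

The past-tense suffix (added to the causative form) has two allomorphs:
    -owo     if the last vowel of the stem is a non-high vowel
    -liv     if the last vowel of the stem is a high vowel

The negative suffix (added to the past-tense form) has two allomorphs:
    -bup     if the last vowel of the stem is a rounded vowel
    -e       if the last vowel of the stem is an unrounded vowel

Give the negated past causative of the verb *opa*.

The last vowel of *opa* is /a/, which is a back vowel, so the causative suffix is -or, giving *opaor*.
The causative form *opaor* — last vowel /o/ (a non-high vowel) → -owo → *opaorowo*.
Since the last vowel of the past-tense form *opaorowo* is /o/ (a rounded vowel), it takes -bup, giving *opaorowobup*.

opaorowobup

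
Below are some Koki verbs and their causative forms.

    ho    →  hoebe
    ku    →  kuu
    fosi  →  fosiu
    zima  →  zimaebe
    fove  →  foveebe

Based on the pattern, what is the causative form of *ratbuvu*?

ratbuvuu

The alternation tracks the last vowel of the stem — -u when the last vowel of the stem is a high vowel (*ku*, *fosi*); -ebe when the last vowel of the stem is a non-high vowel (*ho*, *zima*, *fove*).
Since the last vowel of *ratbuvu* is /u/ (a high vowel), it takes -u, giving *ratbuvuu*.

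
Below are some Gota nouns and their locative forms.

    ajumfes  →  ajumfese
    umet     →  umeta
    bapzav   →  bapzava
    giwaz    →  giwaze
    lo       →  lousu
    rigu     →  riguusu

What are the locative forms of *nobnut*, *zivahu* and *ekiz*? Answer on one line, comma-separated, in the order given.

nobnuta, zivahuusu, ekize

The suffix is conditioned by the final sound: -e when the stem ends in a sibilant (*ajumfes*, *giwaz*); -a when the stem ends in a non-sibilant consonant (*umet*, *bapzav*); -usu when the stem ends in a vowel (*lo*, *rigu*).
*nobnut* — final sound /t/ (a non-sibilant consonant) → -a → *nobnuta*.
*zivahu* — final sound /u/ (a vowel) → -usu → *zivahuusu*.
Since the final sound of *ekiz* is /z/ (a sibilant), it takes -e, giving *ekize*.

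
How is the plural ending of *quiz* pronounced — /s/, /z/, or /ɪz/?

/ɪz/

The stem *quiz* ends in a sibilant (/s, z, ʃ, ʒ, tʃ, dʒ/).
The plural suffix surfaces as /ɪz/ after sibilants, /s/ after other voiceless consonants, and /z/ after other voiced sounds.
So the plural -s on *quiz* is pronounced /ɪz/.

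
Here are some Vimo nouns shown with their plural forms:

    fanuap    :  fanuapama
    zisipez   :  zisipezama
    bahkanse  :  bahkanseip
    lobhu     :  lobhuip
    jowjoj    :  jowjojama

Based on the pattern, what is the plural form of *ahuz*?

ahuzama

Looking at the final sound of each stem: -ama when the stem ends in a consonant (*fanuap*, *zisipez*, *jowjoj*); -ip when the stem ends in a vowel (*bahkanse*, *lobhu*).
The final sound of *ahuz* is /z/, which is a consonant, so the suffix is -ama, giving *ahuzama*.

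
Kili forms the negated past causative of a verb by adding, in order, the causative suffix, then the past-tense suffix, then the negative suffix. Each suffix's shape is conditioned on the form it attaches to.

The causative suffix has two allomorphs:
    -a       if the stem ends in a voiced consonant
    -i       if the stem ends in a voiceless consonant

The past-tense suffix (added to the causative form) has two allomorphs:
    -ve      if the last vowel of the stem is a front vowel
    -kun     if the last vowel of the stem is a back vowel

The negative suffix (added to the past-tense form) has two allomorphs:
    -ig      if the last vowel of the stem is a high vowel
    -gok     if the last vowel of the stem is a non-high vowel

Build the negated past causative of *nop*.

*nop*: final consonant = /p/, voiceless → -i → *nopi*.
Since the last vowel of the causative form *nopi* is /i/ (a front vowel), it takes -ve, giving *nopive*.
The past-tense form *nopive*: last vowel = /e/, a non-high vowel → -gok → *nopivegok*.

nopivegok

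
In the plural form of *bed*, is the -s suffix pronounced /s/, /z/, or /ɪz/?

The stem *bed* ends in a voiced non-sibilant sound.
The plural suffix surfaces as /ɪz/ after sibilants, /s/ after other voiceless consonants, and /z/ after other voiced sounds.
So the plural -s on *bed* is pronounced /z/.

/z/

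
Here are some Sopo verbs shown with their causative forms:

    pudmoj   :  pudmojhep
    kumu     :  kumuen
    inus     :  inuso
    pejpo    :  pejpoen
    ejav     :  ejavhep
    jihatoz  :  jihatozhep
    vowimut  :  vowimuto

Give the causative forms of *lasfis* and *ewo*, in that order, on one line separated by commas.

The suffix is conditioned by the final sound: -o when the stem ends in a voiceless consonant (*inus*, *vowimut*); -hep when the stem ends in a voiced consonant (*pudmoj*, *ejav*, *jihatoz*); -en when the stem ends in a vowel (*kumu*, *pejpo*).
*lasfis* — final sound /s/ (a voiceless consonant) → -o → *lasfiso*.
*ewo* — final sound /o/ (a vowel) → -en → *ewoen*.

lasfiso, ewoen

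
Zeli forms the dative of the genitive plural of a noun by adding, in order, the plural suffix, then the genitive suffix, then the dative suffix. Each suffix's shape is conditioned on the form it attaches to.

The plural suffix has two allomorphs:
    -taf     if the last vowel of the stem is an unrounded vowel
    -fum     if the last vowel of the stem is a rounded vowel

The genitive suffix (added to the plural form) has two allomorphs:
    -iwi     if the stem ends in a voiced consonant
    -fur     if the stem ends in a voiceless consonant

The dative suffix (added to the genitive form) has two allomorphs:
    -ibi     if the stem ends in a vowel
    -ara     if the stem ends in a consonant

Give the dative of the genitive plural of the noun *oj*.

ojfumiwiibi

The last vowel of *oj* is /o/, which is a rounded vowel, so the plural suffix is -fum, giving *ojfum*.
The plural form *ojfum*: final consonant = /m/, voiced → -iwi → *ojfumiwi*.
Since the final sound of the genitive form *ojfumiwi* is /i/ (a vowel), it takes -ibi, giving *ojfumiwiibi*.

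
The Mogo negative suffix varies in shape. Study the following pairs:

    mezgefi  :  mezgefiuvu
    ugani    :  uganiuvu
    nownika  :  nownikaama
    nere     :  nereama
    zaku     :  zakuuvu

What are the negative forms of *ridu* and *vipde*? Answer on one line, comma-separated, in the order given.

Looking at the last vowel of each stem: -uvu when the last vowel of the stem is a high vowel (*mezgefi*, *ugani*, *zaku*); -ama when the last vowel of the stem is a non-high vowel (*nownika*, *nere*).
*ridu*: last vowel = /u/, a high vowel → -uvu → *riduuvu*.
The last vowel of *vipde* is /e/, which is a non-high vowel, so the suffix is -ama, giving *vipdeama*.

riduuvu, vipdeama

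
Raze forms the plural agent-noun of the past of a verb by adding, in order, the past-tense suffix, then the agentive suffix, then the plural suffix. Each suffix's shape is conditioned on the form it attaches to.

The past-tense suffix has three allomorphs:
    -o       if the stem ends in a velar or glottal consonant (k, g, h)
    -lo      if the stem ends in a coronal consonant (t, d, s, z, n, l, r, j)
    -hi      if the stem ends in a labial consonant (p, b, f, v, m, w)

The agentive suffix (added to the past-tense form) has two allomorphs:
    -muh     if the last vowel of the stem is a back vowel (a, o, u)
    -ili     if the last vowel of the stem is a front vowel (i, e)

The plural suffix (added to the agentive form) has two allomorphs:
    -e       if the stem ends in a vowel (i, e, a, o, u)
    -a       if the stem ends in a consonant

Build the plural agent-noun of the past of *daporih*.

daporihomuha

*daporih* — final consonant /h/ (velar/glottal) → -o → *daporiho*.
The past-tense form *daporiho* — last vowel /o/ (a back vowel) → -muh → *daporihomuh*.
Since the final sound of the agentive form *daporihomuh* is /h/ (a consonant), it takes -a, giving *daporihomuha*.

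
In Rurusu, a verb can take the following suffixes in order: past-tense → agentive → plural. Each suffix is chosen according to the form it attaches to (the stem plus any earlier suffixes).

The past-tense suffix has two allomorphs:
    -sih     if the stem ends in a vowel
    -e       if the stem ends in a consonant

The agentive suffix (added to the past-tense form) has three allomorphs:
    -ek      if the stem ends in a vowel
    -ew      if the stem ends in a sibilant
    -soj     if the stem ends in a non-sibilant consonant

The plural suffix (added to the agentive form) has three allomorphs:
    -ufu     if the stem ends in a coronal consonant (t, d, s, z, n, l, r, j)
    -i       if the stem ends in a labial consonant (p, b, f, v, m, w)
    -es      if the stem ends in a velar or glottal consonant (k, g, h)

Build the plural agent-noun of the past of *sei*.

*sei*: final sound = /i/, a vowel → -sih → *seisih*.
The past-tense form *seisih*: final sound = /h/, a non-sibilant consonant → -soj → *seisihsoj*.
The agentive form *seisihsoj* — final consonant /j/ (coronal) → -ufu → *seisihsojufu*.

seisihsojufu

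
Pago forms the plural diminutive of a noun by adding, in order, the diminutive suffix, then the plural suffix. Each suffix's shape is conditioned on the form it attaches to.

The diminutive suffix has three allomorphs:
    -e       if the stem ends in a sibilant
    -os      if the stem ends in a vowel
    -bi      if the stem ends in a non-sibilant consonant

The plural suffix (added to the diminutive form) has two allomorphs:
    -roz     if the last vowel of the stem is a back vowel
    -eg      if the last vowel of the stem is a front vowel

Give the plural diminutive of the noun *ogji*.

ogjiosroz

*ogji* — final sound /i/ (a vowel) → -os → *ogjios*.
The last vowel of the diminutive form *ogjios* is /o/, which is a back vowel, so the plural suffix is -roz, giving *ogjiosroz*.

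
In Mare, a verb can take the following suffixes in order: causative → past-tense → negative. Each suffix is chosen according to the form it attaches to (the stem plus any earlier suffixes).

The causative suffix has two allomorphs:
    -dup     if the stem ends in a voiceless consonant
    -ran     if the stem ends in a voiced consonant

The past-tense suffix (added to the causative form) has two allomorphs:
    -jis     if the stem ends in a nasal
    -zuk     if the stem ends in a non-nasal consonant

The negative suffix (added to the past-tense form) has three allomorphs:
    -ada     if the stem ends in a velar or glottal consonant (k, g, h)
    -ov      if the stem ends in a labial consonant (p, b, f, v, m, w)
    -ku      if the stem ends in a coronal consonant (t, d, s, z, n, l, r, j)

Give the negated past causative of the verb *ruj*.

rujranjisku

*ruj* — final consonant /j/ (voiced) → -ran → *rujran*.
The final consonant of the causative form *rujran* is /n/, which is a nasal, so the past-tense suffix is -jis, giving *rujranjis*.
The past-tense form *rujranjis* — final consonant /s/ (coronal) → -ku → *rujranjisku*.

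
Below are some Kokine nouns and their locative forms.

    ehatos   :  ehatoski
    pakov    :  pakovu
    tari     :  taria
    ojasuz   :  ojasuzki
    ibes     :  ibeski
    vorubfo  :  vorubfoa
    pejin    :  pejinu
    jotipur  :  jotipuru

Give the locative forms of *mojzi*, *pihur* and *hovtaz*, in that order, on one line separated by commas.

The alternation tracks the final sound of the stem — -ki when the stem ends in a sibilant (*ehatos*, *ojasuz*, *ibes*); -u when the stem ends in a non-sibilant consonant (*pakov*, *pejin*, *jotipur*); -a when the stem ends in a vowel (*tari*, *vorubfo*).
Since the final sound of *mojzi* is /i/ (a vowel), it takes -a, giving *mojzia*.
*pihur* — final sound /r/ (a non-sibilant consonant) → -u → *pihuru*.
*hovtaz* — final sound /z/ (a sibilant) → -ki → *hovtazki*.

mojzia, pihuru, hovtazki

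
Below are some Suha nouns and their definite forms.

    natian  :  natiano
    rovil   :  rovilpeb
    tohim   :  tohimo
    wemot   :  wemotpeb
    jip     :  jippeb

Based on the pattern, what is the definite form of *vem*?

vemo

The pattern is nasality of the final consonant: -o when the stem ends in a nasal (*natian*, *tohim*); -peb when the stem ends in a non-nasal consonant (*rovil*, *wemot*, *jip*).
*vem*: final consonant = /m/, a nasal → -o → *vemo*.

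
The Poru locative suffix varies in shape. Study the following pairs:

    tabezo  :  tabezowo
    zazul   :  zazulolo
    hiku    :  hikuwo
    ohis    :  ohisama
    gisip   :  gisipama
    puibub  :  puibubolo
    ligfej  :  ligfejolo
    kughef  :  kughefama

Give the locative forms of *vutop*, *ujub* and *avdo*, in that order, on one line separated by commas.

vutopama, ujubolo, avdowo

The alternation tracks the final sound of the stem — -ama when the stem ends in a voiceless consonant (*ohis*, *gisip*, *kughef*); -olo when the stem ends in a voiced consonant (*zazul*, *puibub*, *ligfej*); -wo when the stem ends in a vowel (*tabezo*, *hiku*).
The final sound of *vutop* is /p/, which is a voiceless consonant, so the suffix is -ama, giving *vutopama*.
*ujub* — final sound /b/ (a voiced consonant) → -olo → *ujubolo*.
*avdo*: final sound = /o/, a vowel → -wo → *avdowo*.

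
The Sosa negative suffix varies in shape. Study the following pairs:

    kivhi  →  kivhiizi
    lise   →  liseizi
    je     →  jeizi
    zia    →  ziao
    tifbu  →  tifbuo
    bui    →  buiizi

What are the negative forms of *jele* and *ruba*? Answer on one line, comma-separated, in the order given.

The alternation tracks the last vowel of the stem — -izi when the last vowel of the stem is a front vowel (*kivhi*, *lise*, *je*, *bui*); -o when the last vowel of the stem is a back vowel (*zia*, *tifbu*).
*jele*: last vowel = /e/, a front vowel → -izi → *jeleizi*.
*ruba* — last vowel /a/ (a back vowel) → -o → *rubao*.

jeleizi, rubao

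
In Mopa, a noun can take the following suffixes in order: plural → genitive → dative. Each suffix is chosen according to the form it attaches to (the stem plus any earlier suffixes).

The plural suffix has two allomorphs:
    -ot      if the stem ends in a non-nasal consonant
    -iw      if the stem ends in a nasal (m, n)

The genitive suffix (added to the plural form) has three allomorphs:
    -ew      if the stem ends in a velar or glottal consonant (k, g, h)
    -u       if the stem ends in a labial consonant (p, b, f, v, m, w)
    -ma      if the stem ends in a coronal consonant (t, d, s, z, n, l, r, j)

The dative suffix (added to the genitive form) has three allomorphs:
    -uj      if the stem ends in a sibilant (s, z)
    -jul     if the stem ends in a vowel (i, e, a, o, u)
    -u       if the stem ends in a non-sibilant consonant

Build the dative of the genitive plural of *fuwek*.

*fuwek*: final consonant = /k/, non-nasal → -ot → *fuwekot*.
The plural form *fuwekot*: final consonant = /t/, coronal → -ma → *fuwekotma*.
The genitive form *fuwekotma*: final sound = /a/, a vowel → -jul → *fuwekotmajul*.

fuwekotmajul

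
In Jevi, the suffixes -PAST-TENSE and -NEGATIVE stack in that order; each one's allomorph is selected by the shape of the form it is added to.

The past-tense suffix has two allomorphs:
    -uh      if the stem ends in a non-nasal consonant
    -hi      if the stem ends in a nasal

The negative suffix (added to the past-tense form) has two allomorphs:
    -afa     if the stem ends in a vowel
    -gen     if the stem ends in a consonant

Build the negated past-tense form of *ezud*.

*ezud*: final consonant = /d/, non-nasal → -uh → *ezuduh*.
Since the final sound of the past-tense form *ezuduh* is /h/ (a consonant), it takes -gen, giving *ezuduhgen*.

ezuduhgen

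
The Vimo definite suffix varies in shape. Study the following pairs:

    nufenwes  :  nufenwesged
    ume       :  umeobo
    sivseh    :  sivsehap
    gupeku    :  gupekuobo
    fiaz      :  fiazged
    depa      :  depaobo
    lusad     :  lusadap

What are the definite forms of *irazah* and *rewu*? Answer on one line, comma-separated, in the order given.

irazahap, rewuobo

Looking at the final sound of each stem: -ged when the stem ends in a sibilant (*nufenwes*, *fiaz*); -ap when the stem ends in a non-sibilant consonant (*sivseh*, *lusad*); -obo when the stem ends in a vowel (*ume*, *gupeku*, *depa*).
The final sound of *irazah* is /h/, which is a non-sibilant consonant, so the suffix is -ap, giving *irazahap*.
*rewu* — final sound /u/ (a vowel) → -obo → *rewuobo*.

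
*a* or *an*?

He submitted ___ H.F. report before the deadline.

The indefinite article is chosen by the initial *sound* of the following word, not its spelling.
The initialism *H.F.* is read letter by letter; the first letter, H, is pronounced /eɪtʃ/, which begins with a vowel sound.
So the article is *an*: He submitted an H.F. report before the deadline.

an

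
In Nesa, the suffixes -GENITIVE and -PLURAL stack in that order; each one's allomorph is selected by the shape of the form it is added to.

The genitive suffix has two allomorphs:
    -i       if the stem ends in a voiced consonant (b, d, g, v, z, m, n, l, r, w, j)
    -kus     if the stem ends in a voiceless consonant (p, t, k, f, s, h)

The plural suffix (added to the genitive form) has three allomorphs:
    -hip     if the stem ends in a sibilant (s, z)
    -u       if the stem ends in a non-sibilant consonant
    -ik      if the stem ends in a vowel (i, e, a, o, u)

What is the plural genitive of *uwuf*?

uwufkuship

The final consonant of *uwuf* is /f/, which is voiceless, so the genitive suffix is -kus, giving *uwufkus*.
The genitive form *uwufkus* — final sound /s/ (a sibilant) → -hip → *uwufkuship*.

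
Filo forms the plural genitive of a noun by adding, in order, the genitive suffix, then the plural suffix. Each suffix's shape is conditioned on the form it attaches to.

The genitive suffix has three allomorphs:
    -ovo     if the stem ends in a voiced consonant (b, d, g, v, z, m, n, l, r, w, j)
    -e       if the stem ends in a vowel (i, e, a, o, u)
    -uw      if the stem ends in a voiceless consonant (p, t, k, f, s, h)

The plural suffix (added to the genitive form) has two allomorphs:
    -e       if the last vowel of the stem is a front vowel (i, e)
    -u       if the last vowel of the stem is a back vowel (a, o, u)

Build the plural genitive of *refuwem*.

The final sound of *refuwem* is /m/, which is a voiced consonant, so the genitive suffix is -ovo, giving *refuwemovo*.
Since the last vowel of the genitive form *refuwemovo* is /o/ (a back vowel), it takes -u, giving *refuwemovou*.

refuwemovou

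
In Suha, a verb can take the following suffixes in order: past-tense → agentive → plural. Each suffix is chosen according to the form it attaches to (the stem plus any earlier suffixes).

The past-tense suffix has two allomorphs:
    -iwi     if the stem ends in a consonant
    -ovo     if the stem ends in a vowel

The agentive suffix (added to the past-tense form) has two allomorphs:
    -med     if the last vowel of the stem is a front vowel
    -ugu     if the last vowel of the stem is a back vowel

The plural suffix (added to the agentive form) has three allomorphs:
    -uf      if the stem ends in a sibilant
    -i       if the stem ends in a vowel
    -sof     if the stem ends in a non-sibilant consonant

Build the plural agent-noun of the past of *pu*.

The final sound of *pu* is /u/, which is a vowel, so the past-tense suffix is -ovo, giving *puovo*.
Since the last vowel of the past-tense form *puovo* is /o/ (a back vowel), it takes -ugu, giving *puovougu*.
Since the final sound of the agentive form *puovougu* is /u/ (a vowel), it takes -i, giving *puovougui*.

puovougui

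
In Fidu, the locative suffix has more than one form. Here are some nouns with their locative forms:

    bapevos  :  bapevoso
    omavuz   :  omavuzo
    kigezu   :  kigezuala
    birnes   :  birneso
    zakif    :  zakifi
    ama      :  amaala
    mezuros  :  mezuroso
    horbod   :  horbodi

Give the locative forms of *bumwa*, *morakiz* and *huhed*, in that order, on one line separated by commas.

The suffix is conditioned by the final sound: -o when the stem ends in a sibilant (*bapevos*, *omavuz*, *birnes*, *mezuros*); -i when the stem ends in a non-sibilant consonant (*zakif*, *horbod*); -ala when the stem ends in a vowel (*kigezu*, *ama*).
*bumwa* — final sound /a/ (a vowel) → -ala → *bumwaala*.
The final sound of *morakiz* is /z/, which is a sibilant, so the suffix is -o, giving *morakizo*.
*huhed* — final sound /d/ (a non-sibilant consonant) → -i → *huhedi*.

bumwaala, morakizo, huhedi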